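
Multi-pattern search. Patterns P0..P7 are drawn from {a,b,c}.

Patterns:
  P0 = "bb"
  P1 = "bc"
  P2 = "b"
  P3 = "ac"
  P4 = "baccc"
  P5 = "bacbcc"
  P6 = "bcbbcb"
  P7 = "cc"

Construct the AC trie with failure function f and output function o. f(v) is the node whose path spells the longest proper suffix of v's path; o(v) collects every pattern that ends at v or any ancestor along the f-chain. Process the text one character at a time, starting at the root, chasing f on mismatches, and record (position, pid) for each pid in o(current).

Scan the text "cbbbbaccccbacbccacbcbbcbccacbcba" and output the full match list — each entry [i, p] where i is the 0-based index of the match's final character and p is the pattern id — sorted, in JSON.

Build:
Trie (insert patterns):
  n0 'ε': a→4 b→1 c→17
  n1 'b': a→6 b→2 c→3  ←P2
  n2 'bb': ·  ←P0
  n3 'bc': b→13  ←P1
  n4 'a': c→5
  n5 'ac': ·  ←P3
  n6 'ba': c→7
  n7 'bac': b→10 c→8
  n8 'bacc': c→9
  n9 'baccc': ·  ←P4
  n10 'bacb': c→11
  n11 'bacbc': c→12
  n12 'bacbcc': ·  ←P5
  n13 'bcb': b→14
  n14 'bcbb': c→15
  n15 'bcbbc': b→16
  n16 'bcbbcb': ·  ←P6
  n17 'c': c→18
  n18 'cc': ·  ←P7

Failure links (BFS by depth):
  fail(1) 'b': from fail(0)=0 chase 'b': 0 ⇒ 0;  out={2}∪out(0)={2}
  fail(4) 'a': from fail(0)=0 chase 'a': 0 ⇒ 0;  out=∅∪out(0)=∅
  fail(17) 'c': from fail(0)=0 chase 'c': 0 ⇒ 0;  out=∅∪out(0)=∅
  fail(2) 'bb': from fail(1)=0 chase 'b': 0 ⇒ 1;  out={0}∪out(1)={0,2}
  fail(3) 'bc': from fail(1)=0 chase 'c': 0 ⇒ 17;  out={1}∪out(17)={1}
  fail(5) 'ac': from fail(4)=0 chase 'c': 0 ⇒ 17;  out={3}∪out(17)={3}
  fail(6) 'ba': from fail(1)=0 chase 'a': 0 ⇒ 4;  out=∅∪out(4)=∅
  fail(18) 'cc': from fail(17)=0 chase 'c': 0 ⇒ 17;  out={7}∪out(17)={7}
  fail(7) 'bac': from fail(6)=4 chase 'c': 4 ⇒ 5;  out=∅∪out(5)={3}
  fail(13) 'bcb': from fail(3)=17 chase 'b': 17→0 ⇒ 1;  out=∅∪out(1)={2}
  fail(8) 'bacc': from fail(7)=5 chase 'c': 5→17 ⇒ 18;  out=∅∪out(18)={7}
  fail(10) 'bacb': from fail(7)=5 chase 'b': 5→17→0 ⇒ 1;  out=∅∪out(1)={2}
  fail(14) 'bcbb': from fail(13)=1 chase 'b': 1 ⇒ 2;  out=∅∪out(2)={0,2}
  fail(9) 'baccc': from fail(8)=18 chase 'c': 18→17 ⇒ 18;  out={4}∪out(18)={4,7}
  fail(11) 'bacbc': from fail(10)=1 chase 'c': 1 ⇒ 3;  out=∅∪out(3)={1}
  fail(15) 'bcbbc': from fail(14)=2 chase 'c': 2→1 ⇒ 3;  out=∅∪out(3)={1}
  fail(12) 'bacbcc': from fail(11)=3 chase 'c': 3→17 ⇒ 18;  out={5}∪out(18)={5,7}
  fail(16) 'bcbbcb': from fail(15)=3 chase 'b': 3 ⇒ 13;  out={6}∪out(13)={2,6}

Run:
[0] read 'c'  n0⇒n17
[1] read 'b'  n17⇒n1 (via fail)  ** P2@[1:1]
[2] read 'b'  n1⇒n2  ** P0@[1:2],P2@[2:2]
[3] read 'b'  n2⇒n2 (via fail)  ** P0@[2:3],P2@[3:3]
[4] read 'b'  n2⇒n2 (via fail)  ** P0@[3:4],P2@[4:4]
[5] read 'a'  n2⇒n6 (via fail)
[6] read 'c'  n6⇒n7  ** P3@[5:6]
[7] read 'c'  n7⇒n8  ** P7@[6:7]
[8] read 'c'  n8⇒n9  ** P4@[4:8],P7@[7:8]
[9] read 'c'  n9⇒n18 (via fail)  ** P7@[8:9]
[10] read 'b'  n18⇒n1 (via fail)  ** P2@[10:10]
[11] read 'a'  n1⇒n6
[12] read 'c'  n6⇒n7  ** P3@[11:12]
[13] read 'b'  n7⇒n10  ** P2@[13:13]
[14] read 'c'  n10⇒n11  ** P1@[13:14]
[15] read 'c'  n11⇒n12  ** P5@[10:15],P7@[14:15]
[16] read 'a'  n12⇒n4 (via fail)
[17] read 'c'  n4⇒n5  ** P3@[16:17]
[18] read 'b'  n5⇒n1 (via fail)  ** P2@[18:18]
[19] read 'c'  n1⇒n3  ** P1@[18:19]
[20] read 'b'  n3⇒n13  ** P2@[20:20]
[21] read 'b'  n13⇒n14  ** P0@[20:21],P2@[21:21]
[22] read 'c'  n14⇒n15  ** P1@[21:22]
[23] read 'b'  n15⇒n16  ** P2@[23:23],P6@[18:23]
[24] read 'c'  n16⇒n3 (via fail)  ** P1@[23:24]
[25] read 'c'  n3⇒n18 (via fail)  ** P7@[24:25]
[26] read 'a'  n18⇒n4 (via fail)
[27] read 'c'  n4⇒n5  ** P3@[26:27]
[28] read 'b'  n5⇒n1 (via fail)  ** P2@[28:28]
[29] read 'c'  n1⇒n3  ** P1@[28:29]
[30] read 'b'  n3⇒n13  ** P2@[30:30]
[31] read 'a'  n13⇒n6 (via fail)

Matches: [[1,2],[2,0],[2,2],[3,0],[3,2],[4,0],[4,2],[6,3],[7,7],[8,4],[8,7],[9,7],[10,2],[12,3],[13,2],[14,1],[15,5],[15,7],[17,3],[18,2],[19,1],[20,2],[21,0],[21,2],[22,1],[23,2],[23,6],[24,1],[25,7],[27,3],[28,2],[29,1],[30,2]]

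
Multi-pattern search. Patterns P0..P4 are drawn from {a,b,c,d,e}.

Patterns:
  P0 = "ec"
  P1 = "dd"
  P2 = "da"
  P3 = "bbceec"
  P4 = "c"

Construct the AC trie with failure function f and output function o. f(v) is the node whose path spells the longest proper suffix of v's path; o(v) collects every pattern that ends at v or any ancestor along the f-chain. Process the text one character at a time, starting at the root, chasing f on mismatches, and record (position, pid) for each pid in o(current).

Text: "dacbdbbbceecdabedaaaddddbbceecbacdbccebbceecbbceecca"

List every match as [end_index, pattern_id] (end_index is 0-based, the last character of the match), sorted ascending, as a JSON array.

Build automaton:
Trie (insert patterns):
  n0 'ε': b→6 c→12 d→3 e→1
  n1 'e': c→2
  n2 'ec': ·  [P0 ends]
  n3 'd': a→5 d→4
  n4 'dd': ·  [P1 ends]
  n5 'da': ·  [P2 ends]
  n6 'b': b→7
  n7 'bb': c→8
  n8 'bbc': e→9
  n9 'bbce': e→10
  n10 'bbcee': c→11
  n11 'bbceec': ·  [P3 ends]
  n12 'c': ·  [P4 ends]

BFS fail/out derivation:
  n1('e'): parent n0 fail=0; on 'e' 0 → fail=0;  out ∅∪∅=∅
  n3('d'): parent n0 fail=0; on 'd' 0 → fail=0;  out ∅∪∅=∅
  n6('b'): parent n0 fail=0; on 'b' 0 → fail=0;  out ∅∪∅=∅
  n12('c'): parent n0 fail=0; on 'c' 0 → fail=0;  out {4}∪∅={4}
  n2('ec'): parent n1 fail=0; on 'c' 0 → fail=12;  out {0}∪{4}={0,4}
  n4('dd'): parent n3 fail=0; on 'd' 0 → fail=3;  out {1}∪∅={1}
  n5('da'): parent n3 fail=0; on 'a' 0 → fail=0;  out {2}∪∅={2}
  n7('bb'): parent n6 fail=0; on 'b' 0 → fail=6;  out ∅∪∅=∅
  n8('bbc'): parent n7 fail=6; on 'c' 6→0 → fail=12;  out ∅∪{4}={4}
  n9('bbce'): parent n8 fail=12; on 'e' 12→0 → fail=1;  out ∅∪∅=∅
  n10('bbcee'): parent n9 fail=1; on 'e' 1→0 → fail=1;  out ∅∪∅=∅
  n11('bbceec'): parent n10 fail=1; on 'c' 1 → fail=2;  out {3}∪{0,4}={0,3,4}

Scan:
pos 0 'd': at 3
pos 1 'a': at 5  → match P2@[0:1]
pos 2 'c': at 12 (fail-walked)  → match P4@[2:2]
pos 3 'b': at 6 (fail-walked)
pos 4 'd': at 3 (fail-walked)
pos 5 'b': at 6 (fail-walked)
pos 6 'b': at 7
pos 7 'b': at 7 (fail-walked)
pos 8 'c': at 8  → match P4@[8:8]
pos 9 'e': at 9
pos 10 'e': at 10
pos 11 'c': at 11  → match P0@[10:11],P3@[6:11],P4@[11:11]
pos 12 'd': at 3 (fail-walked)
pos 13 'a': at 5  → match P2@[12:13]
pos 14 'b': at 6 (fail-walked)
pos 15 'e': at 1 (fail-walked)
pos 16 'd': at 3 (fail-walked)
pos 17 'a': at 5  → match P2@[16:17]
pos 18 'a': at 0 (fail-walked)
pos 19 'a': at 0
pos 20 'd': at 3
pos 21 'd': at 4  → match P1@[20:21]
pos 22 'd': at 4 (fail-walked)  → match P1@[21:22]
pos 23 'd': at 4 (fail-walked)  → match P1@[22:23]
pos 24 'b': at 6 (fail-walked)
pos 25 'b': at 7
pos 26 'c': at 8  → match P4@[26:26]
pos 27 'e': at 9
pos 28 'e': at 10
pos 29 'c': at 11  → match P0@[28:29],P3@[24:29],P4@[29:29]
pos 30 'b': at 6 (fail-walked)
pos 31 'a': at 0 (fail-walked)
pos 32 'c': at 12  → match P4@[32:32]
pos 33 'd': at 3 (fail-walked)
pos 34 'b': at 6 (fail-walked)
pos 35 'c': at 12 (fail-walked)  → match P4@[35:35]
pos 36 'c': at 12 (fail-walked)  → match P4@[36:36]
pos 37 'e': at 1 (fail-walked)
pos 38 'b': at 6 (fail-walked)
pos 39 'b': at 7
pos 40 'c': at 8  → match P4@[40:40]
pos 41 'e': at 9
pos 42 'e': at 10
pos 43 'c': at 11  → match P0@[42:43],P3@[38:43],P4@[43:43]
pos 44 'b': at 6 (fail-walked)
pos 45 'b': at 7
pos 46 'c': at 8  → match P4@[46:46]
pos 47 'e': at 9
pos 48 'e': at 10
pos 49 'c': at 11  → match P0@[48:49],P3@[44:49],P4@[49:49]
pos 50 'c': at 12 (fail-walked)  → match P4@[50:50]
pos 51 'a': at 0 (fail-walked)

Result: [[1,2],[2,4],[8,4],[11,0],[11,3],[11,4],[13,2],[17,2],[21,1],[22,1],[23,1],[26,4],[29,0],[29,3],[29,4],[32,4],[35,4],[36,4],[40,4],[43,0],[43,3],[43,4],[46,4],[49,0],[49,3],[49,4],[50,4]]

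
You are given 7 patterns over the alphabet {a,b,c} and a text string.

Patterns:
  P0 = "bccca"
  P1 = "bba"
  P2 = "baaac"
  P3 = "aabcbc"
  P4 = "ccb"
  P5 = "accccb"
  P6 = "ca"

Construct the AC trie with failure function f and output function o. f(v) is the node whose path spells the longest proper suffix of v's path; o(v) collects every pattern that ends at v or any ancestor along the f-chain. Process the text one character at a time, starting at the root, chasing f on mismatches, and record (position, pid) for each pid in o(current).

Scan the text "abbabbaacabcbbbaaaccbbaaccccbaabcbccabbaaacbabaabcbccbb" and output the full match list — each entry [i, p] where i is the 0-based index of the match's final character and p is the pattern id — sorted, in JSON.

Construct AC machine:
Trie (insert patterns):
  n0 'ε': a→12 b→1 c→18
  n1 'b': a→8 b→6 c→2
  n2 'bc': c→3
  n3 'bcc': c→4
  n4 'bccc': a→5
  n5 'bccca': ·  ←P0
  n6 'bb': a→7
  n7 'bba': ·  ←P1
  n8 'ba': a→9
  n9 'baa': a→10
  n10 'baaa': c→11
  n11 'baaac': ·  ←P2
  n12 'a': a→13 c→21
  n13 'aa': b→14
  n14 'aab': c→15
  n15 'aabc': b→16
  n16 'aabcb': c→17
  n17 'aabcbc': ·  ←P3
  n18 'c': a→26 c→19
  n19 'cc': b→20
  n20 'ccb': ·  ←P4
  n21 'ac': c→22
  n22 'acc': c→23
  n23 'accc': c→24
  n24 'acccc': b→25
  n25 'accccb': ·  ←P5
  n26 'ca': ·  ←P6

Failure links (BFS by depth):
  fail(1) 'b': from fail(0)=0 chase 'b': 0 ⇒ 0;  out=∅∪out(0)=∅
  fail(12) 'a': from fail(0)=0 chase 'a': 0 ⇒ 0;  out=∅∪out(0)=∅
  fail(18) 'c': from fail(0)=0 chase 'c': 0 ⇒ 0;  out=∅∪out(0)=∅
  fail(2) 'bc': from fail(1)=0 chase 'c': 0 ⇒ 18;  out=∅∪out(18)=∅
  fail(6) 'bb': from fail(1)=0 chase 'b': 0 ⇒ 1;  out=∅∪out(1)=∅
  fail(8) 'ba': from fail(1)=0 chase 'a': 0 ⇒ 12;  out=∅∪out(12)=∅
  fail(13) 'aa': from fail(12)=0 chase 'a': 0 ⇒ 12;  out=∅∪out(12)=∅
  fail(19) 'cc': from fail(18)=0 chase 'c': 0 ⇒ 18;  out=∅∪out(18)=∅
  fail(21) 'ac': from fail(12)=0 chase 'c': 0 ⇒ 18;  out=∅∪out(18)=∅
  fail(26) 'ca': from fail(18)=0 chase 'a': 0 ⇒ 12;  out={6}∪out(12)={6}
  fail(3) 'bcc': from fail(2)=18 chase 'c': 18 ⇒ 19;  out=∅∪out(19)=∅
  fail(7) 'bba': from fail(6)=1 chase 'a': 1 ⇒ 8;  out={1}∪out(8)={1}
  fail(9) 'baa': from fail(8)=12 chase 'a': 12 ⇒ 13;  out=∅∪out(13)=∅
  fail(14) 'aab': from fail(13)=12 chase 'b': 12→0 ⇒ 1;  out=∅∪out(1)=∅
  fail(20) 'ccb': from fail(19)=18 chase 'b': 18→0 ⇒ 1;  out={4}∪out(1)={4}
  fail(22) 'acc': from fail(21)=18 chase 'c': 18 ⇒ 19;  out=∅∪out(19)=∅
  fail(4) 'bccc': from fail(3)=19 chase 'c': 19→18 ⇒ 19;  out=∅∪out(19)=∅
  fail(10) 'baaa': from fail(9)=13 chase 'a': 13→12 ⇒ 13;  out=∅∪out(13)=∅
  fail(15) 'aabc': from fail(14)=1 chase 'c': 1 ⇒ 2;  out=∅∪out(2)=∅
  fail(23) 'accc': from fail(22)=19 chase 'c': 19→18 ⇒ 19;  out=∅∪out(19)=∅
  fail(5) 'bccca': from fail(4)=19 chase 'a': 19→18 ⇒ 26;  out={0}∪out(26)={0,6}
  fail(11) 'baaac': from fail(10)=13 chase 'c': 13→12 ⇒ 21;  out={2}∪out(21)={2}
  fail(16) 'aabcb': from fail(15)=2 chase 'b': 2→18→0 ⇒ 1;  out=∅∪out(1)=∅
  fail(24) 'acccc': from fail(23)=19 chase 'c': 19→18 ⇒ 19;  out=∅∪out(19)=∅
  fail(17) 'aabcbc': from fail(16)=1 chase 'c': 1 ⇒ 2;  out={3}∪out(2)={3}
  fail(25) 'accccb': from fail(24)=19 chase 'b': 19 ⇒ 20;  out={5}∪out(20)={4,5}

Text stream:
i=0 'a': node 0→12
i=1 'b': node 12→1 (fail-walked)
i=2 'b': node 1→6
i=3 'a': node 6→7  → match P1@[1:3]
i=4 'b': node 7→1 (fail-walked)
i=5 'b': node 1→6
i=6 'a': node 6→7  → match P1@[4:6]
i=7 'a': node 7→9 (fail-walked)
i=8 'c': node 9→21 (fail-walked)
i=9 'a': node 21→26 (fail-walked)  → match P6@[8:9]
i=10 'b': node 26→1 (fail-walked)
i=11 'c': node 1→2
i=12 'b': node 2→1 (fail-walked)
i=13 'b': node 1→6
i=14 'b': node 6→6 (fail-walked)
i=15 'a': node 6→7  → match P1@[13:15]
i=16 'a': node 7→9 (fail-walked)
i=17 'a': node 9→10
i=18 'c': node 10→11  → match P2@[14:18]
i=19 'c': node 11→22 (fail-walked)
i=20 'b': node 22→20 (fail-walked)  → match P4@[18:20]
i=21 'b': node 20→6 (fail-walked)
i=22 'a': node 6→7  → match P1@[20:22]
i=23 'a': node 7→9 (fail-walked)
i=24 'c': node 9→21 (fail-walked)
i=25 'c': node 21→22
i=26 'c': node 22→23
i=27 'c': node 23→24
i=28 'b': node 24→25  → match P4@[26:28],P5@[23:28]
i=29 'a': node 25→8 (fail-walked)
i=30 'a': node 8→9
i=31 'b': node 9→14 (fail-walked)
i=32 'c': node 14→15
i=33 'b': node 15→16
i=34 'c': node 16→17  → match P3@[29:34]
i=35 'c': node 17→3 (fail-walked)
i=36 'a': node 3→26 (fail-walked)  → match P6@[35:36]
i=37 'b': node 26→1 (fail-walked)
i=38 'b': node 1→6
i=39 'a': node 6→7  → match P1@[37:39]
i=40 'a': node 7→9 (fail-walked)
i=41 'a': node 9→10
i=42 'c': node 10→11  → match P2@[38:42]
i=43 'b': node 11→1 (fail-walked)
i=44 'a': node 1→8
i=45 'b': node 8→1 (fail-walked)
i=46 'a': node 1→8
i=47 'a': node 8→9
i=48 'b': node 9→14 (fail-walked)
i=49 'c': node 14→15
i=50 'b': node 15→16
i=51 'c': node 16→17  → match P3@[46:51]
i=52 'c': node 17→3 (fail-walked)
i=53 'b': node 3→20 (fail-walked)  → match P4@[51:53]
i=54 'b': node 20→6 (fail-walked)

All matches (sorted): [[3,1],[6,1],[9,6],[15,1],[18,2],[20,4],[22,1],[28,4],[28,5],[34,3],[36,6],[39,1],[42,2],[51,3],[53,4]]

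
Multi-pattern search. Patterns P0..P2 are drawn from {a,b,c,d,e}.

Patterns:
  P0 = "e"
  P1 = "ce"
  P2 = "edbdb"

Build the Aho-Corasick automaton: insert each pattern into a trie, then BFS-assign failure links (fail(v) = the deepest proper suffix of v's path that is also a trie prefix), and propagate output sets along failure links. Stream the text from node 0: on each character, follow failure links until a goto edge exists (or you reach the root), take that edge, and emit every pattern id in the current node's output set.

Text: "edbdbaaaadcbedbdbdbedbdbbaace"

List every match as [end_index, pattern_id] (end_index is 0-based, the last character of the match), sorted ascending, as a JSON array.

Build automaton:
Trie (insert patterns):
  n0 'ε': c→2 e→1
  n1 'e': d→4  ←P0
  n2 'c': e→3
  n3 'ce': ·  ←P1
  n4 'ed': b→5
  n5 'edb': d→6
  n6 'edbd': b→7
  n7 'edbdb': ·  ←P2

BFS fail/out derivation:
  fail(1) 'e': from fail(0)=0 chase 'e': 0 ⇒ 0;  out={0}∪out(0)={0}
  fail(2) 'c': from fail(0)=0 chase 'c': 0 ⇒ 0;  out=∅∪out(0)=∅
  fail(3) 'ce': from fail(2)=0 chase 'e': 0 ⇒ 1;  out={1}∪out(1)={0,1}
  fail(4) 'ed': from fail(1)=0 chase 'd': 0 ⇒ 0;  out=∅∪out(0)=∅
  fail(5) 'edb': from fail(4)=0 chase 'b': 0 ⇒ 0;  out=∅∪out(0)=∅
  fail(6) 'edbd': from fail(5)=0 chase 'd': 0 ⇒ 0;  out=∅∪out(0)=∅
  fail(7) 'edbdb': from fail(6)=0 chase 'b': 0 ⇒ 0;  out={2}∪out(0)={2}

Scan:
i=0 'e': node 0→1  → match P0@[0:0]
i=1 'd': node 1→4
i=2 'b': node 4→5
i=3 'd': node 5→6
i=4 'b': node 6→7  → match P2@[0:4]
i=5 'a': node 7→0 (fail-walked)
i=6 'a': node 0→0
i=7 'a': node 0→0
i=8 'a': node 0→0
i=9 'd': node 0→0
i=10 'c': node 0→2
i=11 'b': node 2→0 (fail-walked)
i=12 'e': node 0→1  → match P0@[12:12]
i=13 'd': node 1→4
i=14 'b': node 4→5
i=15 'd': node 5→6
i=16 'b': node 6→7  → match P2@[12:16]
i=17 'd': node 7→0 (fail-walked)
i=18 'b': node 0→0
i=19 'e': node 0→1  → match P0@[19:19]
i=20 'd': node 1→4
i=21 'b': node 4→5
i=22 'd': node 5→6
i=23 'b': node 6→7  → match P2@[19:23]
i=24 'b': node 7→0 (fail-walked)
i=25 'a': node 0→0
i=26 'a': node 0→0
i=27 'c': node 0→2
i=28 'e': node 2→3  → match P0@[28:28],P1@[27:28]

Matches: [[0,0],[4,2],[12,0],[16,2],[19,0],[23,2],[28,0],[28,1]]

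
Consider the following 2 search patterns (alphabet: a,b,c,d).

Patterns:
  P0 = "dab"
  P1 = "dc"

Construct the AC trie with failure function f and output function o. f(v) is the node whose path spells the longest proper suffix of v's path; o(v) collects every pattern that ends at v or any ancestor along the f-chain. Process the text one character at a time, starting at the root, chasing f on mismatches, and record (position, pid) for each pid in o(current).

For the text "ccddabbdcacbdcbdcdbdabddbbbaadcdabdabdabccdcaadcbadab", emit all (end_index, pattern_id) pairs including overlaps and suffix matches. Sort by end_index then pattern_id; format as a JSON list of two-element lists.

Construct AC machine:
Trie (insert patterns):
  0='ε' goto d→1
  1='d' goto a→2 c→4
  2='da' goto b→3
  3='dab' goto ·  [P0 ends]
  4='dc' goto ·  [P1 ends]

Failure links (BFS by depth):
  n1('d'): parent n0 fail=0; on 'd' 0 → fail=0;  out ∅∪∅=∅
  n2('da'): parent n1 fail=0; on 'a' 0 → fail=0;  out ∅∪∅=∅
  n4('dc'): parent n1 fail=0; on 'c' 0 → fail=0;  out {1}∪∅={1}
  n3('dab'): parent n2 fail=0; on 'b' 0 → fail=0;  out {0}∪∅={0}

Run:
pos 0 'c': at 0
pos 1 'c': at 0
pos 2 'd': at 1
pos 3 'd': at 1 (fail-walked)
pos 4 'a': at 2
pos 5 'b': at 3  emit P0@[3:5]
pos 6 'b': at 0 (fail-walked)
pos 7 'd': at 1
pos 8 'c': at 4  emit P1@[7:8]
pos 9 'a': at 0 (fail-walked)
pos 10 'c': at 0
pos 11 'b': at 0
pos 12 'd': at 1
pos 13 'c': at 4  emit P1@[12:13]
pos 14 'b': at 0 (fail-walked)
pos 15 'd': at 1
pos 16 'c': at 4  emit P1@[15:16]
pos 17 'd': at 1 (fail-walked)
pos 18 'b': at 0 (fail-walked)
pos 19 'd': at 1
pos 20 'a': at 2
pos 21 'b': at 3  emit P0@[19:21]
pos 22 'd': at 1 (fail-walked)
pos 23 'd': at 1 (fail-walked)
pos 24 'b': at 0 (fail-walked)
pos 25 'b': at 0
pos 26 'b': at 0
pos 27 'a': at 0
pos 28 'a': at 0
pos 29 'd': at 1
pos 30 'c': at 4  emit P1@[29:30]
pos 31 'd': at 1 (fail-walked)
pos 32 'a': at 2
pos 33 'b': at 3  emit P0@[31:33]
pos 34 'd': at 1 (fail-walked)
pos 35 'a': at 2
pos 36 'b': at 3  emit P0@[34:36]
pos 37 'd': at 1 (fail-walked)
pos 38 'a': at 2
pos 39 'b': at 3  emit P0@[37:39]
pos 40 'c': at 0 (fail-walked)
pos 41 'c': at 0
pos 42 'd': at 1
pos 43 'c': at 4  emit P1@[42:43]
pos 44 'a': at 0 (fail-walked)
pos 45 'a': at 0
pos 46 'd': at 1
pos 47 'c': at 4  emit P1@[46:47]
pos 48 'b': at 0 (fail-walked)
pos 49 'a': at 0
pos 50 'd': at 1
pos 51 'a': at 2
pos 52 'b': at 3  emit P0@[50:52]

Matches: [[5,0],[8,1],[13,1],[16,1],[21,0],[30,1],[33,0],[36,0],[39,0],[43,1],[47,1],[52,0]]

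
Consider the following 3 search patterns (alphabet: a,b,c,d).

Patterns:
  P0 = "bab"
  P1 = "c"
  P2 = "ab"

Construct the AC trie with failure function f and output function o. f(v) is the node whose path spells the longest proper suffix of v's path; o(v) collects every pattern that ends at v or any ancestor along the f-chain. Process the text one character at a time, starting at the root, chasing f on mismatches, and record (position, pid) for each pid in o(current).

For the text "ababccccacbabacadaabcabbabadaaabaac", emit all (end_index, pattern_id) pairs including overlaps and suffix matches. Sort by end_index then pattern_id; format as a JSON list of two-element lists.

Build automaton:
Trie nodes:
  n0 'ε': a→5 b→1 c→4
  n1 'b': a→2
  n2 'ba': b→3
  n3 'bab': ·  [P0 ends]
  n4 'c': ·  [P1 ends]
  n5 'a': b→6
  n6 'ab': ·  [P2 ends]

BFS fail/out derivation:
  fail(1) 'b': from fail(0)=0 chase 'b': 0 ⇒ 0;  out=∅∪out(0)=∅
  fail(4) 'c': from fail(0)=0 chase 'c': 0 ⇒ 0;  out={1}∪out(0)={1}
  fail(5) 'a': from fail(0)=0 chase 'a': 0 ⇒ 0;  out=∅∪out(0)=∅
  fail(2) 'ba': from fail(1)=0 chase 'a': 0 ⇒ 5;  out=∅∪out(5)=∅
  fail(6) 'ab': from fail(5)=0 chase 'b': 0 ⇒ 1;  out={2}∪out(1)={2}
  fail(3) 'bab': from fail(2)=5 chase 'b': 5 ⇒ 6;  out={0}∪out(6)={0,2}

Run:
[0] read 'a'  n0⇒n5
[1] read 'b'  n5⇒n6  emit P2@[0:1]
[2] read 'a'  n6⇒n2 ·f
[3] read 'b'  n2⇒n3  emit P0@[1:3],P2@[2:3]
[4] read 'c'  n3⇒n4 ·f  emit P1@[4:4]
[5] read 'c'  n4⇒n4 ·f  emit P1@[5:5]
[6] read 'c'  n4⇒n4 ·f  emit P1@[6:6]
[7] read 'c'  n4⇒n4 ·f  emit P1@[7:7]
[8] read 'a'  n4⇒n5 ·f
[9] read 'c'  n5⇒n4 ·f  emit P1@[9:9]
[10] read 'b'  n4⇒n1 ·f
[11] read 'a'  n1⇒n2
[12] read 'b'  n2⇒n3  emit P0@[10:12],P2@[11:12]
[13] read 'a'  n3⇒n2 ·f
[14] read 'c'  n2⇒n4 ·f  emit P1@[14:14]
[15] read 'a'  n4⇒n5 ·f
[16] read 'd'  n5⇒n0 ·f
[17] read 'a'  n0⇒n5
[18] read 'a'  n5⇒n5 ·f
[19] read 'b'  n5⇒n6  emit P2@[18:19]
[20] read 'c'  n6⇒n4 ·f  emit P1@[20:20]
[21] read 'a'  n4⇒n5 ·f
[22] read 'b'  n5⇒n6  emit P2@[21:22]
[23] read 'b'  n6⇒n1 ·f
[24] read 'a'  n1⇒n2
[25] read 'b'  n2⇒n3  emit P0@[23:25],P2@[24:25]
[26] read 'a'  n3⇒n2 ·f
[27] read 'd'  n2⇒n0 ·f
[28] read 'a'  n0⇒n5
[29] read 'a'  n5⇒n5 ·f
[30] read 'a'  n5⇒n5 ·f
[31] read 'b'  n5⇒n6  emit P2@[30:31]
[32] read 'a'  n6⇒n2 ·f
[33] read 'a'  n2⇒n5 ·f
[34] read 'c'  n5⇒n4 ·f  emit P1@[34:34]

All matches (sorted): [[1,2],[3,0],[3,2],[4,1],[5,1],[6,1],[7,1],[9,1],[12,0],[12,2],[14,1],[19,2],[20,1],[22,2],[25,0],[25,2],[31,2],[34,1]]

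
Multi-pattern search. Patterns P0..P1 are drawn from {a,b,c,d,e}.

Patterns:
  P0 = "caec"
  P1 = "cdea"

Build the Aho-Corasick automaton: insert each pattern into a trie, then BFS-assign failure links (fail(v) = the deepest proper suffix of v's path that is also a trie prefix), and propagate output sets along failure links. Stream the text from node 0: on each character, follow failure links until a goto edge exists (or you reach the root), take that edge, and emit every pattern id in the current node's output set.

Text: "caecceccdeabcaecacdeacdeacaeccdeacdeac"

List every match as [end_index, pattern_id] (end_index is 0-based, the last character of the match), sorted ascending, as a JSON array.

Construct AC machine:
Trie (insert patterns):
  0='ε' goto c→1
  1='c' goto a→2 d→5
  2='ca' goto e→3
  3='cae' goto c→4
  4='caec' goto ·  [P0 ends]
  5='cd' goto e→6
  6='cde' goto a→7
  7='cdea' goto ·  [P1 ends]

BFS fail/out derivation:
  n1('c'): parent n0 fail=0; on 'c' 0 → fail=0;  out ∅∪∅=∅
  n2('ca'): parent n1 fail=0; on 'a' 0 → fail=0;  out ∅∪∅=∅
  n5('cd'): parent n1 fail=0; on 'd' 0 → fail=0;  out ∅∪∅=∅
  n3('cae'): parent n2 fail=0; on 'e' 0 → fail=0;  out ∅∪∅=∅
  n6('cde'): parent n5 fail=0; on 'e' 0 → fail=0;  out ∅∪∅=∅
  n4('caec'): parent n3 fail=0; on 'c' 0 → fail=1;  out {0}∪∅={0}
  n7('cdea'): parent n6 fail=0; on 'a' 0 → fail=0;  out {1}∪∅={1}

Scan:
[0] read 'c'  n0⇒n1
[1] read 'a'  n1⇒n2
[2] read 'e'  n2⇒n3
[3] read 'c'  n3⇒n4  ** P0@[0:3]
[4] read 'c'  n4⇒n1 (via fail)
[5] read 'e'  n1⇒n0 (via fail)
[6] read 'c'  n0⇒n1
[7] read 'c'  n1⇒n1 (via fail)
[8] read 'd'  n1⇒n5
[9] read 'e'  n5⇒n6
[10] read 'a'  n6⇒n7  ** P1@[7:10]
[11] read 'b'  n7⇒n0 (via fail)
[12] read 'c'  n0⇒n1
[13] read 'a'  n1⇒n2
[14] read 'e'  n2⇒n3
[15] read 'c'  n3⇒n4  ** P0@[12:15]
[16] read 'a'  n4⇒n2 (via fail)
[17] read 'c'  n2⇒n1 (via fail)
[18] read 'd'  n1⇒n5
[19] read 'e'  n5⇒n6
[20] read 'a'  n6⇒n7  ** P1@[17:20]
[21] read 'c'  n7⇒n1 (via fail)
[22] read 'd'  n1⇒n5
[23] read 'e'  n5⇒n6
[24] read 'a'  n6⇒n7  ** P1@[21:24]
[25] read 'c'  n7⇒n1 (via fail)
[26] read 'a'  n1⇒n2
[27] read 'e'  n2⇒n3
[28] read 'c'  n3⇒n4  ** P0@[25:28]
[29] read 'c'  n4⇒n1 (via fail)
[30] read 'd'  n1⇒n5
[31] read 'e'  n5⇒n6
[32] read 'a'  n6⇒n7  ** P1@[29:32]
[33] read 'c'  n7⇒n1 (via fail)
[34] read 'd'  n1⇒n5
[35] read 'e'  n5⇒n6
[36] read 'a'  n6⇒n7  ** P1@[33:36]
[37] read 'c'  n7⇒n1 (via fail)

All matches (sorted): [[3,0],[10,1],[15,0],[20,1],[24,1],[28,0],[32,1],[36,1]]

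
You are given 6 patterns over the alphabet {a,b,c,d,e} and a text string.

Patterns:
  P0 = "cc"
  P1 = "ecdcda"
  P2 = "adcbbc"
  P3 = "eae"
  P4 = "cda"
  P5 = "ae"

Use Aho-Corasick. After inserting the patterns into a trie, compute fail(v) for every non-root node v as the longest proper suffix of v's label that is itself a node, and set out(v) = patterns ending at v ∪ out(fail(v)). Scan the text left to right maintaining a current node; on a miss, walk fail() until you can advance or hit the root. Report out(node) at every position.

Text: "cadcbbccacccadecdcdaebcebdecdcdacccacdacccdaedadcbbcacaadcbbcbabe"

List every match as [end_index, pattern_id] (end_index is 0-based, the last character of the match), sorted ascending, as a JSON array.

Build automaton:
Trie (insert patterns):
  n0 'ε': a→9 c→1 e→3
  n1 'c': c→2 d→17
  n2 'cc': ·  [P0 ends]
  n3 'e': a→15 c→4
  n4 'ec': d→5
  n5 'ecd': c→6
  n6 'ecdc': d→7
  n7 'ecdcd': a→8
  n8 'ecdcda': ·  [P1 ends]
  n9 'a': d→10 e→19
  n10 'ad': c→11
  n11 'adc': b→12
  n12 'adcb': b→13
  n13 'adcbb': c→14
  n14 'adcbbc': ·  [P2 ends]
  n15 'ea': e→16
  n16 'eae': ·  [P3 ends]
  n17 'cd': a→18
  n18 'cda': ·  [P4 ends]
  n19 'ae': ·  [P5 ends]

BFS fail/out derivation:
  fail(1) 'c': from fail(0)=0 chase 'c': 0 ⇒ 0;  out=∅∪out(0)=∅
  fail(3) 'e': from fail(0)=0 chase 'e': 0 ⇒ 0;  out=∅∪out(0)=∅
  fail(9) 'a': from fail(0)=0 chase 'a': 0 ⇒ 0;  out=∅∪out(0)=∅
  fail(2) 'cc': from fail(1)=0 chase 'c': 0 ⇒ 1;  out={0}∪out(1)={0}
  fail(4) 'ec': from fail(3)=0 chase 'c': 0 ⇒ 1;  out=∅∪out(1)=∅
  fail(10) 'ad': from fail(9)=0 chase 'd': 0 ⇒ 0;  out=∅∪out(0)=∅
  fail(15) 'ea': from fail(3)=0 chase 'a': 0 ⇒ 9;  out=∅∪out(9)=∅
  fail(17) 'cd': from fail(1)=0 chase 'd': 0 ⇒ 0;  out=∅∪out(0)=∅
  fail(19) 'ae': from fail(9)=0 chase 'e': 0 ⇒ 3;  out={5}∪out(3)={5}
  fail(5) 'ecd': from fail(4)=1 chase 'd': 1 ⇒ 17;  out=∅∪out(17)=∅
  fail(11) 'adc': from fail(10)=0 chase 'c': 0 ⇒ 1;  out=∅∪out(1)=∅
  fail(16) 'eae': from fail(15)=9 chase 'e': 9 ⇒ 19;  out={3}∪out(19)={3,5}
  fail(18) 'cda': from fail(17)=0 chase 'a': 0 ⇒ 9;  out={4}∪out(9)={4}
  fail(6) 'ecdc': from fail(5)=17 chase 'c': 17→0 ⇒ 1;  out=∅∪out(1)=∅
  fail(12) 'adcb': from fail(11)=1 chase 'b': 1→0 ⇒ 0;  out=∅∪out(0)=∅
  fail(7) 'ecdcd': from fail(6)=1 chase 'd': 1 ⇒ 17;  out=∅∪out(17)=∅
  fail(13) 'adcbb': from fail(12)=0 chase 'b': 0 ⇒ 0;  out=∅∪out(0)=∅
  fail(8) 'ecdcda': from fail(7)=17 chase 'a': 17 ⇒ 18;  out={1}∪out(18)={1,4}
  fail(14) 'adcbbc': from fail(13)=0 chase 'c': 0 ⇒ 1;  out={2}∪out(1)={2}

Text stream:
[0] read 'c'  n0⇒n1
[1] read 'a'  n1⇒n9 (via fail)
[2] read 'd'  n9⇒n10
[3] read 'c'  n10⇒n11
[4] read 'b'  n11⇒n12
[5] read 'b'  n12⇒n13
[6] read 'c'  n13⇒n14  ** P2@[1:6]
[7] read 'c'  n14⇒n2 (via fail)  ** P0@[6:7]
[8] read 'a'  n2⇒n9 (via fail)
[9] read 'c'  n9⇒n1 (via fail)
[10] read 'c'  n1⇒n2  ** P0@[9:10]
[11] read 'c'  n2⇒n2 (via fail)  ** P0@[10:11]
[12] read 'a'  n2⇒n9 (via fail)
[13] read 'd'  n9⇒n10
[14] read 'e'  n10⇒n3 (via fail)
[15] read 'c'  n3⇒n4
[16] read 'd'  n4⇒n5
[17] read 'c'  n5⇒n6
[18] read 'd'  n6⇒n7
[19] read 'a'  n7⇒n8  ** P1@[14:19],P4@[17:19]
[20] read 'e'  n8⇒n19 (via fail)  ** P5@[19:20]
[21] read 'b'  n19⇒n0 (via fail)
[22] read 'c'  n0⇒n1
[23] read 'e'  n1⇒n3 (via fail)
[24] read 'b'  n3⇒n0 (via fail)
[25] read 'd'  n0⇒n0
[26] read 'e'  n0⇒n3
[27] read 'c'  n3⇒n4
[28] read 'd'  n4⇒n5
[29] read 'c'  n5⇒n6
[30] read 'd'  n6⇒n7
[31] read 'a'  n7⇒n8  ** P1@[26:31],P4@[29:31]
[32] read 'c'  n8⇒n1 (via fail)
[33] read 'c'  n1⇒n2  ** P0@[32:33]
[34] read 'c'  n2⇒n2 (via fail)  ** P0@[33:34]
[35] read 'a'  n2⇒n9 (via fail)
[36] read 'c'  n9⇒n1 (via fail)
[37] read 'd'  n1⇒n17
[38] read 'a'  n17⇒n18  ** P4@[36:38]
[39] read 'c'  n18⇒n1 (via fail)
[40] read 'c'  n1⇒n2  ** P0@[39:40]
[41] read 'c'  n2⇒n2 (via fail)  ** P0@[40:41]
[42] read 'd'  n2⇒n17 (via fail)
[43] read 'a'  n17⇒n18  ** P4@[41:43]
[44] read 'e'  n18⇒n19 (via fail)  ** P5@[43:44]
[45] read 'd'  n19⇒n0 (via fail)
[46] read 'a'  n0⇒n9
[47] read 'd'  n9⇒n10
[48] read 'c'  n10⇒n11
[49] read 'b'  n11⇒n12
[50] read 'b'  n12⇒n13
[51] read 'c'  n13⇒n14  ** P2@[46:51]
[52] read 'a'  n14⇒n9 (via fail)
[53] read 'c'  n9⇒n1 (via fail)
[54] read 'a'  n1⇒n9 (via fail)
[55] read 'a'  n9⇒n9 (via fail)
[56] read 'd'  n9⇒n10
[57] read 'c'  n10⇒n11
[58] read 'b'  n11⇒n12
[59] read 'b'  n12⇒n13
[60] read 'c'  n13⇒n14  ** P2@[55:60]
[61] read 'b'  n14⇒n0 (via fail)
[62] read 'a'  n0⇒n9
[63] read 'b'  n9⇒n0 (via fail)
[64] read 'e'  n0⇒n3

All matches (sorted): [[6,2],[7,0],[10,0],[11,0],[19,1],[19,4],[20,5],[31,1],[31,4],[33,0],[34,0],[38,4],[40,0],[41,0],[43,4],[44,5],[51,2],[60,2]]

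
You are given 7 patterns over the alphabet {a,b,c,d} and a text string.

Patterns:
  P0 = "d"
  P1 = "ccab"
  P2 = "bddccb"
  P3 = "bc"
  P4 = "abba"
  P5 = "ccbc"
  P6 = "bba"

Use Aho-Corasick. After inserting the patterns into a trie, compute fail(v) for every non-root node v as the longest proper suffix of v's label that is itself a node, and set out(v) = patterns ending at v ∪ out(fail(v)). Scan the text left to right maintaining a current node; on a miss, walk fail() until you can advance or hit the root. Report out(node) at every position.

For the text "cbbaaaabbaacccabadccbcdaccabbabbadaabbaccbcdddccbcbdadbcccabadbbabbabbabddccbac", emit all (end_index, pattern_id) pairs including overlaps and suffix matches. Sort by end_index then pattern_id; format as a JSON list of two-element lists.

Construct AC machine:
Trie nodes:
  0='ε' goto a→13 b→6 c→2 d→1
  1='d' goto ·  ←P0
  2='c' goto c→3
  3='cc' goto a→4 b→17
  4='cca' goto b→5
  5='ccab' goto ·  ←P1
  6='b' goto b→19 c→12 d→7
  7='bd' goto d→8
  8='bdd' goto c→9
  9='bddc' goto c→10
  10='bddcc' goto b→11
  11='bddccb' goto ·  ←P2
  12='bc' goto ·  ←P3
  13='a' goto b→14
  14='ab' goto b→15
  15='abb' goto a→16
  16='abba' goto ·  ←P4
  17='ccb' goto c→18
  18='ccbc' goto ·  ←P5
  19='bb' goto a→20
  20='bba' goto ·  ←P6

Failure links (BFS by depth):
  fail(1) 'd': from fail(0)=0 chase 'd': 0 ⇒ 0;  out={0}∪out(0)={0}
  fail(2) 'c': from fail(0)=0 chase 'c': 0 ⇒ 0;  out=∅∪out(0)=∅
  fail(6) 'b': from fail(0)=0 chase 'b': 0 ⇒ 0;  out=∅∪out(0)=∅
  fail(13) 'a': from fail(0)=0 chase 'a': 0 ⇒ 0;  out=∅∪out(0)=∅
  fail(3) 'cc': from fail(2)=0 chase 'c': 0 ⇒ 2;  out=∅∪out(2)=∅
  fail(7) 'bd': from fail(6)=0 chase 'd': 0 ⇒ 1;  out=∅∪out(1)={0}
  fail(12) 'bc': from fail(6)=0 chase 'c': 0 ⇒ 2;  out={3}∪out(2)={3}
  fail(14) 'ab': from fail(13)=0 chase 'b': 0 ⇒ 6;  out=∅∪out(6)=∅
  fail(19) 'bb': from fail(6)=0 chase 'b': 0 ⇒ 6;  out=∅∪out(6)=∅
  fail(4) 'cca': from fail(3)=2 chase 'a': 2→0 ⇒ 13;  out=∅∪out(13)=∅
  fail(8) 'bdd': from fail(7)=1 chase 'd': 1→0 ⇒ 1;  out=∅∪out(1)={0}
  fail(15) 'abb': from fail(14)=6 chase 'b': 6 ⇒ 19;  out=∅∪out(19)=∅
  fail(17) 'ccb': from fail(3)=2 chase 'b': 2→0 ⇒ 6;  out=∅∪out(6)=∅
  fail(20) 'bba': from fail(19)=6 chase 'a': 6→0 ⇒ 13;  out={6}∪out(13)={6}
  fail(5) 'ccab': from fail(4)=13 chase 'b': 13 ⇒ 14;  out={1}∪out(14)={1}
  fail(9) 'bddc': from fail(8)=1 chase 'c': 1→0 ⇒ 2;  out=∅∪out(2)=∅
  fail(16) 'abba': from fail(15)=19 chase 'a': 19 ⇒ 20;  out={4}∪out(20)={4,6}
  fail(18) 'ccbc': from fail(17)=6 chase 'c': 6 ⇒ 12;  out={5}∪out(12)={3,5}
  fail(10) 'bddcc': from fail(9)=2 chase 'c': 2 ⇒ 3;  out=∅∪out(3)=∅
  fail(11) 'bddccb': from fail(10)=3 chase 'b': 3 ⇒ 17;  out={2}∪out(17)={2}

Run:
i=0 'c': node 0→2
i=1 'b': node 2→6 ·f
i=2 'b': node 6→19
i=3 'a': node 19→20  emit P6@[1:3]
i=4 'a': node 20→13 ·f
i=5 'a': node 13→13 ·f
i=6 'a': node 13→13 ·f
i=7 'b': node 13→14
i=8 'b': node 14→15
i=9 'a': node 15→16  emit P4@[6:9],P6@[7:9]
i=10 'a': node 16→13 ·f
i=11 'c': node 13→2 ·f
i=12 'c': node 2→3
i=13 'c': node 3→3 ·f
i=14 'a': node 3→4
i=15 'b': node 4→5  emit P1@[12:15]
i=16 'a': node 5→13 ·f
i=17 'd': node 13→1 ·f  emit P0@[17:17]
i=18 'c': node 1→2 ·f
i=19 'c': node 2→3
i=20 'b': node 3→17
i=21 'c': node 17→18  emit P3@[20:21],P5@[18:21]
i=22 'd': node 18→1 ·f  emit P0@[22:22]
i=23 'a': node 1→13 ·f
i=24 'c': node 13→2 ·f
i=25 'c': node 2→3
i=26 'a': node 3→4
i=27 'b': node 4→5  emit P1@[24:27]
i=28 'b': node 5→15 ·f
i=29 'a': node 15→16  emit P4@[26:29],P6@[27:29]
i=30 'b': node 16→14 ·f
i=31 'b': node 14→15
i=32 'a': node 15→16  emit P4@[29:32],P6@[30:32]
i=33 'd': node 16→1 ·f  emit P0@[33:33]
i=34 'a': node 1→13 ·f
i=35 'a': node 13→13 ·f
i=36 'b': node 13→14
i=37 'b': node 14→15
i=38 'a': node 15→16  emit P4@[35:38],P6@[36:38]
i=39 'c': node 16→2 ·f
i=40 'c': node 2→3
i=41 'b': node 3→17
i=42 'c': node 17→18  emit P3@[41:42],P5@[39:42]
i=43 'd': node 18→1 ·f  emit P0@[43:43]
i=44 'd': node 1→1 ·f  emit P0@[44:44]
i=45 'd': node 1→1 ·f  emit P0@[45:45]
i=46 'c': node 1→2 ·f
i=47 'c': node 2→3
i=48 'b': node 3→17
i=49 'c': node 17→18  emit P3@[48:49],P5@[46:49]
i=50 'b': node 18→6 ·f
i=51 'd': node 6→7  emit P0@[51:51]
i=52 'a': node 7→13 ·f
i=53 'd': node 13→1 ·f  emit P0@[53:53]
i=54 'b': node 1→6 ·f
i=55 'c': node 6→12  emit P3@[54:55]
i=56 'c': node 12→3 ·f
i=57 'c': node 3→3 ·f
i=58 'a': node 3→4
i=59 'b': node 4→5  emit P1@[56:59]
i=60 'a': node 5→13 ·f
i=61 'd': node 13→1 ·f  emit P0@[61:61]
i=62 'b': node 1→6 ·f
i=63 'b': node 6→19
i=64 'a': node 19→20  emit P6@[62:64]
i=65 'b': node 20→14 ·f
i=66 'b': node 14→15
i=67 'a': node 15→16  emit P4@[64:67],P6@[65:67]
i=68 'b': node 16→14 ·f
i=69 'b': node 14→15
i=70 'a': node 15→16  emit P4@[67:70],P6@[68:70]
i=71 'b': node 16→14 ·f
i=72 'd': node 14→7 ·f  emit P0@[72:72]
i=73 'd': node 7→8  emit P0@[73:73]
i=74 'c': node 8→9
i=75 'c': node 9→10
i=76 'b': node 10→11  emit P2@[71:76]
i=77 'a': node 11→13 ·f
i=78 'c': node 13→2 ·f

Matches: [[3,6],[9,4],[9,6],[15,1],[17,0],[21,3],[21,5],[22,0],[27,1],[29,4],[29,6],[32,4],[32,6],[33,0],[38,4],[38,6],[42,3],[42,5],[43,0],[44,0],[45,0],[49,3],[49,5],[51,0],[53,0],[55,3],[59,1],[61,0],[64,6],[67,4],[67,6],[70,4],[70,6],[72,0],[73,0],[76,2]]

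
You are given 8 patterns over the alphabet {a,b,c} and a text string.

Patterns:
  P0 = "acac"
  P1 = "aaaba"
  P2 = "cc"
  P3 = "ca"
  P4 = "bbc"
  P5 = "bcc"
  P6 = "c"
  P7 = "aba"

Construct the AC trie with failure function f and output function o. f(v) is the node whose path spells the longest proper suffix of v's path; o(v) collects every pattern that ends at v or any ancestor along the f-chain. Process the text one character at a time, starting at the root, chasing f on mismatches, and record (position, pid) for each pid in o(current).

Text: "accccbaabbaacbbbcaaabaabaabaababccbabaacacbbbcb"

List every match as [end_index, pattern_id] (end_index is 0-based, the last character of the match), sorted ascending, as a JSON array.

Build automaton:
Trie (insert patterns):
  n0 'ε': a→1 b→12 c→9
  n1 'a': a→5 b→17 c→2
  n2 'ac': a→3
  n3 'aca': c→4
  n4 'acac': ·  [P0 ends]
  n5 'aa': a→6
  n6 'aaa': b→7
  n7 'aaab': a→8
  n8 'aaaba': ·  [P1 ends]
  n9 'c': a→11 c→10  [P6 ends]
  n10 'cc': ·  [P2 ends]
  n11 'ca': ·  [P3 ends]
  n12 'b': b→13 c→15
  n13 'bb': c→14
  n14 'bbc': ·  [P4 ends]
  n15 'bc': c→16
  n16 'bcc': ·  [P5 ends]
  n17 'ab': a→18
  n18 'aba': ·  [P7 ends]

Failure links (BFS by depth):
  n1('a'): parent n0 fail=0; on 'a' 0 → fail=0;  out ∅∪∅=∅
  n9('c'): parent n0 fail=0; on 'c' 0 → fail=0;  out {6}∪∅={6}
  n12('b'): parent n0 fail=0; on 'b' 0 → fail=0;  out ∅∪∅=∅
  n2('ac'): parent n1 fail=0; on 'c' 0 → fail=9;  out ∅∪{6}={6}
  n5('aa'): parent n1 fail=0; on 'a' 0 → fail=1;  out ∅∪∅=∅
  n10('cc'): parent n9 fail=0; on 'c' 0 → fail=9;  out {2}∪{6}={2,6}
  n11('ca'): parent n9 fail=0; on 'a' 0 → fail=1;  out {3}∪∅={3}
  n13('bb'): parent n12 fail=0; on 'b' 0 → fail=12;  out ∅∪∅=∅
  n15('bc'): parent n12 fail=0; on 'c' 0 → fail=9;  out ∅∪{6}={6}
  n17('ab'): parent n1 fail=0; on 'b' 0 → fail=12;  out ∅∪∅=∅
  n3('aca'): parent n2 fail=9; on 'a' 9 → fail=11;  out ∅∪{3}={3}
  n6('aaa'): parent n5 fail=1; on 'a' 1 → fail=5;  out ∅∪∅=∅
  n14('bbc'): parent n13 fail=12; on 'c' 12 → fail=15;  out {4}∪{6}={4,6}
  n16('bcc'): parent n15 fail=9; on 'c' 9 → fail=10;  out {5}∪{2,6}={2,5,6}
  n18('aba'): parent n17 fail=12; on 'a' 12→0 → fail=1;  out {7}∪∅={7}
  n4('acac'): parent n3 fail=11; on 'c' 11→1 → fail=2;  out {0}∪{6}={0,6}
  n7('aaab'): parent n6 fail=5; on 'b' 5→1 → fail=17;  out ∅∪∅=∅
  n8('aaaba'): parent n7 fail=17; on 'a' 17 → fail=18;  out {1}∪{7}={1,7}

Scan:
[0] read 'a'  n0⇒n1
[1] read 'c'  n1⇒n2  → match P6@[1:1]
[2] read 'c'  n2⇒n10 ·f  → match P2@[1:2],P6@[2:2]
[3] read 'c'  n10⇒n10 ·f  → match P2@[2:3],P6@[3:3]
[4] read 'c'  n10⇒n10 ·f  → match P2@[3:4],P6@[4:4]
[5] read 'b'  n10⇒n12 ·f
[6] read 'a'  n12⇒n1 ·f
[7] read 'a'  n1⇒n5
[8] read 'b'  n5⇒n17 ·f
[9] read 'b'  n17⇒n13 ·f
[10] read 'a'  n13⇒n1 ·f
[11] read 'a'  n1⇒n5
[12] read 'c'  n5⇒n2 ·f  → match P6@[12:12]
[13] read 'b'  n2⇒n12 ·f
[14] read 'b'  n12⇒n13
[15] read 'b'  n13⇒n13 ·f
[16] read 'c'  n13⇒n14  → match P4@[14:16],P6@[16:16]
[17] read 'a'  n14⇒n11 ·f  → match P3@[16:17]
[18] read 'a'  n11⇒n5 ·f
[19] read 'a'  n5⇒n6
[20] read 'b'  n6⇒n7
[21] read 'a'  n7⇒n8  → match P1@[17:21],P7@[19:21]
[22] read 'a'  n8⇒n5 ·f
[23] read 'b'  n5⇒n17 ·f
[24] read 'a'  n17⇒n18  → match P7@[22:24]
[25] read 'a'  n18⇒n5 ·f
[26] read 'b'  n5⇒n17 ·f
[27] read 'a'  n17⇒n18  → match P7@[25:27]
[28] read 'a'  n18⇒n5 ·f
[29] read 'b'  n5⇒n17 ·f
[30] read 'a'  n17⇒n18  → match P7@[28:30]
[31] read 'b'  n18⇒n17 ·f
[32] read 'c'  n17⇒n15 ·f  → match P6@[32:32]
[33] read 'c'  n15⇒n16  → match P2@[32:33],P5@[31:33],P6@[33:33]
[34] read 'b'  n16⇒n12 ·f
[35] read 'a'  n12⇒n1 ·f
[36] read 'b'  n1⇒n17
[37] read 'a'  n17⇒n18  → match P7@[35:37]
[38] read 'a'  n18⇒n5 ·f
[39] read 'c'  n5⇒n2 ·f  → match P6@[39:39]
[40] read 'a'  n2⇒n3  → match P3@[39:40]
[41] read 'c'  n3⇒n4  → match P0@[38:41],P6@[41:41]
[42] read 'b'  n4⇒n12 ·f
[43] read 'b'  n12⇒n13
[44] read 'b'  n13⇒n13 ·f
[45] read 'c'  n13⇒n14  → match P4@[43:45],P6@[45:45]
[46] read 'b'  n14⇒n12 ·f

Result: [[1,6],[2,2],[2,6],[3,2],[3,6],[4,2],[4,6],[12,6],[16,4],[16,6],[17,3],[21,1],[21,7],[24,7],[27,7],[30,7],[32,6],[33,2],[33,5],[33,6],[37,7],[39,6],[40,3],[41,0],[41,6],[45,4],[45,6]]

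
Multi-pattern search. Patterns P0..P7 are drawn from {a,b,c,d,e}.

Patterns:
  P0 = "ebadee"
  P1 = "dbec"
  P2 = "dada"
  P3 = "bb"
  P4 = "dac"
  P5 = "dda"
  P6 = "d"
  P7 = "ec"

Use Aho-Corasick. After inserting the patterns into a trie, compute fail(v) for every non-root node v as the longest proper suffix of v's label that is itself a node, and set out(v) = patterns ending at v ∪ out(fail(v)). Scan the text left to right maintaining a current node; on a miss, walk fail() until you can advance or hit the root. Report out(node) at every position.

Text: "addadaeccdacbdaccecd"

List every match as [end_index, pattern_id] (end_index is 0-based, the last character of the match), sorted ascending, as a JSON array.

Construct AC machine:
Trie nodes:
  0='ε' goto b→14 d→7 e→1
  1='e' goto b→2 c→19
  2='eb' goto a→3
  3='eba' goto d→4
  4='ebad' goto e→5
  5='ebade' goto e→6
  6='ebadee' goto ·  ←P0
  7='d' goto a→11 b→8 d→17  ←P6
  8='db' goto e→9
  9='dbe' goto c→10
  10='dbec' goto ·  ←P1
  11='da' goto c→16 d→12
  12='dad' goto a→13
  13='dada' goto ·  ←P2
  14='b' goto b→15
  15='bb' goto ·  ←P3
  16='dac' goto ·  ←P4
  17='dd' goto a→18
  18='dda' goto ·  ←P5
  19='ec' goto ·  ←P7

Failure links (BFS by depth):
  n1('e'): parent n0 fail=0; on 'e' 0 → fail=0;  out ∅∪∅=∅
  n7('d'): parent n0 fail=0; on 'd' 0 → fail=0;  out {6}∪∅={6}
  n14('b'): parent n0 fail=0; on 'b' 0 → fail=0;  out ∅∪∅=∅
  n2('eb'): parent n1 fail=0; on 'b' 0 → fail=14;  out ∅∪∅=∅
  n8('db'): parent n7 fail=0; on 'b' 0 → fail=14;  out ∅∪∅=∅
  n11('da'): parent n7 fail=0; on 'a' 0 → fail=0;  out ∅∪∅=∅
  n15('bb'): parent n14 fail=0; on 'b' 0 → fail=14;  out {3}∪∅={3}
  n17('dd'): parent n7 fail=0; on 'd' 0 → fail=7;  out ∅∪{6}={6}
  n19('ec'): parent n1 fail=0; on 'c' 0 → fail=0;  out {7}∪∅={7}
  n3('eba'): parent n2 fail=14; on 'a' 14→0 → fail=0;  out ∅∪∅=∅
  n9('dbe'): parent n8 fail=14; on 'e' 14→0 → fail=1;  out ∅∪∅=∅
  n12('dad'): parent n11 fail=0; on 'd' 0 → fail=7;  out ∅∪{6}={6}
  n16('dac'): parent n11 fail=0; on 'c' 0 → fail=0;  out {4}∪∅={4}
  n18('dda'): parent n17 fail=7; on 'a' 7 → fail=11;  out {5}∪∅={5}
  n4('ebad'): parent n3 fail=0; on 'd' 0 → fail=7;  out ∅∪{6}={6}
  n10('dbec'): parent n9 fail=1; on 'c' 1 → fail=19;  out {1}∪{7}={1,7}
  n13('dada'): parent n12 fail=7; on 'a' 7 → fail=11;  out {2}∪∅={2}
  n5('ebade'): parent n4 fail=7; on 'e' 7→0 → fail=1;  out ∅∪∅=∅
  n6('ebadee'): parent n5 fail=1; on 'e' 1→0 → fail=1;  out {0}∪∅={0}

Scan:
pos 0 'a': at 0
pos 1 'd': at 7  emit P6@[1:1]
pos 2 'd': at 17  emit P6@[2:2]
pos 3 'a': at 18  emit P5@[1:3]
pos 4 'd': at 12 ·f  emit P6@[4:4]
pos 5 'a': at 13  emit P2@[2:5]
pos 6 'e': at 1 ·f
pos 7 'c': at 19  emit P7@[6:7]
pos 8 'c': at 0 ·f
pos 9 'd': at 7  emit P6@[9:9]
pos 10 'a': at 11
pos 11 'c': at 16  emit P4@[9:11]
pos 12 'b': at 14 ·f
pos 13 'd': at 7 ·f  emit P6@[13:13]
pos 14 'a': at 11
pos 15 'c': at 16  emit P4@[13:15]
pos 16 'c': at 0 ·f
pos 17 'e': at 1
pos 18 'c': at 19  emit P7@[17:18]
pos 19 'd': at 7 ·f  emit P6@[19:19]

All matches (sorted): [[1,6],[2,6],[3,5],[4,6],[5,2],[7,7],[9,6],[11,4],[13,6],[15,4],[18,7],[19,6]]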